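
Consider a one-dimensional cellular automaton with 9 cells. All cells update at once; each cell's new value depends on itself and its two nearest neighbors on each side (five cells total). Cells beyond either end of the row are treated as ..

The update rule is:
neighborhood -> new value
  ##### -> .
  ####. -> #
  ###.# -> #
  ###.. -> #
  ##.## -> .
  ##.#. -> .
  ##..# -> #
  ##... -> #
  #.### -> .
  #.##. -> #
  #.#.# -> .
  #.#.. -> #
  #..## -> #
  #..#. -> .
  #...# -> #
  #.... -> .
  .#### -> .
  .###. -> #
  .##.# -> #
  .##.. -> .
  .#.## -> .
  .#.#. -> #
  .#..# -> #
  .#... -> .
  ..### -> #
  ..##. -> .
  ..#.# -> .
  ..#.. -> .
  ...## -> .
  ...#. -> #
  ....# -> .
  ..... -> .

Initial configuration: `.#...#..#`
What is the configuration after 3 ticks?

..#..##..

tick 1: #..##.#..
tick 2: .##.#.#..
tick 3: ..#..##..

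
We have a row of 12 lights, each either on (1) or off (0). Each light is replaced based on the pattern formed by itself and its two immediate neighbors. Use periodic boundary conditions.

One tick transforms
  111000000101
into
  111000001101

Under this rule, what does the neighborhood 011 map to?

1

At position 11 the neighborhood is 011; the next row has 1 there.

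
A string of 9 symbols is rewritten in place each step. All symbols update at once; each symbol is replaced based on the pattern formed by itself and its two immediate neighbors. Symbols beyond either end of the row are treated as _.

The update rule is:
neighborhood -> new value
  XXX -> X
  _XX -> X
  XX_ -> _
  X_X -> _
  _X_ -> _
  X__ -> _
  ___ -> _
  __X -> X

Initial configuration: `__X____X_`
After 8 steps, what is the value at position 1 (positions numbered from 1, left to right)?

_X____X__
X____X___
____X____
___X_____
__X______
_X_______
X________
_________
position 1 holds _

_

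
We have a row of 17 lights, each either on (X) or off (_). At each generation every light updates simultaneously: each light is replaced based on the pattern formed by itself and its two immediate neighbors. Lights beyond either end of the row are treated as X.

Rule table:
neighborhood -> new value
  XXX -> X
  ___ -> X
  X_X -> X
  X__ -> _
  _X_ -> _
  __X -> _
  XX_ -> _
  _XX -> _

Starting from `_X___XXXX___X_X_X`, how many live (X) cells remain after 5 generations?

11

generation 1: X__X__XX__X__X_X_
generation 2: ______________X_X
generation 3: _XXXXXXXXXXXX__X_
generation 4: X_XXXXXXXXXX____X
generation 5: _X_XXXXXXXX__XX__
count of X: 11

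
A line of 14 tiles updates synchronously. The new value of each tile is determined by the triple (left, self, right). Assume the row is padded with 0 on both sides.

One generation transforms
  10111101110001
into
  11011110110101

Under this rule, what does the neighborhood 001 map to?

0

At position 12 the neighborhood is 001; the next row has 0 there.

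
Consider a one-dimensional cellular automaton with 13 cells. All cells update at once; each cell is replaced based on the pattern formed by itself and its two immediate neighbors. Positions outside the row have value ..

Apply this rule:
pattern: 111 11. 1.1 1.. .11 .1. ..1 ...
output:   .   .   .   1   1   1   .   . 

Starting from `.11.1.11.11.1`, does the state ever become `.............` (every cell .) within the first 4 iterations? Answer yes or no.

.1..1.1..1..1
.11.1.11.11.1  (repeats iteration 0; period 2)
iteration 4: .11.1.11.11.1
iteration 4 is .11.1.11.11.1, still not uniform .

no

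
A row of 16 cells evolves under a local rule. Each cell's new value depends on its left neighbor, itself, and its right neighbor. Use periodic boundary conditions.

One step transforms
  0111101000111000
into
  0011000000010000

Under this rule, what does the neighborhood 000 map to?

At position 8 the neighborhood is 000; the next row has 0 there.

0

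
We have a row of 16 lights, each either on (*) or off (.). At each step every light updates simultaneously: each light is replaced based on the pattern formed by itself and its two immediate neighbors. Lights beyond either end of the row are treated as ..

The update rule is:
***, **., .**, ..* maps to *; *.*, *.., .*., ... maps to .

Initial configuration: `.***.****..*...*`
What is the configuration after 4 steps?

****.****.*...*.
****.****....*..
****.****...*...
****.****..*....

****.****..*....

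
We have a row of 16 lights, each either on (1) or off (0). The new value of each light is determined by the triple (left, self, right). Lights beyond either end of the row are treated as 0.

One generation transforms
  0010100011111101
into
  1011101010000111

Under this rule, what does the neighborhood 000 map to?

At position 0 the neighborhood is 000; the next row has 1 there.

1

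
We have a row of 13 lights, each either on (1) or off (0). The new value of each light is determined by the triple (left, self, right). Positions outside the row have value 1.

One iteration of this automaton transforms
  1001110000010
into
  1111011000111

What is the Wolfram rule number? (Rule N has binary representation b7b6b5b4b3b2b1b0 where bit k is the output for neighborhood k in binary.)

position 4: 111 → 0  (bit 7 = 0)
position 0: 110 → 1  (bit 6 = 1)
position 12: 101 → 1  (bit 5 = 1)
position 1: 100 → 1  (bit 4 = 1)
position 3: 011 → 1  (bit 3 = 1)
position 11: 010 → 1  (bit 2 = 1)
position 2: 001 → 1  (bit 1 = 1)
position 7: 000 → 0  (bit 0 = 0)
bits b7..b0 = 01111110 = 126

126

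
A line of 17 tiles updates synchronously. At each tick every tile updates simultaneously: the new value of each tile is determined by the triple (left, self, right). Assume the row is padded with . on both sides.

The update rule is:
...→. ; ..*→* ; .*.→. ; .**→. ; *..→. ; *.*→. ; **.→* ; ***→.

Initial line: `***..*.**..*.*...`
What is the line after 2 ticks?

..*.*...*.*......
.*.....*.........

.*.....*.........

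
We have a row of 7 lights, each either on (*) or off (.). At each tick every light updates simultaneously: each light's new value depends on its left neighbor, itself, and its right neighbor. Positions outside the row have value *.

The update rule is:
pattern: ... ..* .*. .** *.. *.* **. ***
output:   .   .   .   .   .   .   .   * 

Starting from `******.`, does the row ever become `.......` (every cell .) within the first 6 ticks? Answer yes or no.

yes

*****..
****...
***....
**.....
*......
.......
all cells are . at tick 6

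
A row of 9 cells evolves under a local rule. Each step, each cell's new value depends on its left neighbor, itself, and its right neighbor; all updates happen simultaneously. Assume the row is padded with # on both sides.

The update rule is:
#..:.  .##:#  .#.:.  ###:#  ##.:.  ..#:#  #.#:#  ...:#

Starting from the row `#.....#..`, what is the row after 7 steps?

..####..#
.####..##
####..###
###..####
##..#####
#..######
..#######

..#######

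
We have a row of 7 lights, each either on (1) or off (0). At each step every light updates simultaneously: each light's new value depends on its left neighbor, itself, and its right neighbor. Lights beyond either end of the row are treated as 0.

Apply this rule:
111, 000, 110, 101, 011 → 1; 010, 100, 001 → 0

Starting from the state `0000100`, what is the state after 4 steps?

step 1: 1110001
step 2: 1110100
step 3: 1111001
step 4: 1111000

1111000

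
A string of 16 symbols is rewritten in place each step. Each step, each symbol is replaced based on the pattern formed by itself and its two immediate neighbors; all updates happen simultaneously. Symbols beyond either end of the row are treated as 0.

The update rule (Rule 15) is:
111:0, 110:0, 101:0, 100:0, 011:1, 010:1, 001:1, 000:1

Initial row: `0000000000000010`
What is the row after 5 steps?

1111111111111110
1000000000000000
1011111111111111
1010000000000000
1010111111111111

1010111111111111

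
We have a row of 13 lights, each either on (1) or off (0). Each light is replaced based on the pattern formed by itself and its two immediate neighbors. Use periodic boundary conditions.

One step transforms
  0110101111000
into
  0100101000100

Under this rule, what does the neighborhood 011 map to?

1

At position 1 the neighborhood is 011; the next row has 1 there.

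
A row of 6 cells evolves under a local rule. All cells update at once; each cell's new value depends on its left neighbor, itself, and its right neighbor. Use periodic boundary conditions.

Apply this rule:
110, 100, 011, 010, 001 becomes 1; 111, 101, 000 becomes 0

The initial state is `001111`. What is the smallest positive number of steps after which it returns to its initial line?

2

111001
001111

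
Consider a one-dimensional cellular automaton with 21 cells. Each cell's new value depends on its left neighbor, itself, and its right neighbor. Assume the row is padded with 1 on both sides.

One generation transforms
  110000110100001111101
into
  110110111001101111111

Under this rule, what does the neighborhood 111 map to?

1

At position 0 the neighborhood is 111; the next row has 1 there.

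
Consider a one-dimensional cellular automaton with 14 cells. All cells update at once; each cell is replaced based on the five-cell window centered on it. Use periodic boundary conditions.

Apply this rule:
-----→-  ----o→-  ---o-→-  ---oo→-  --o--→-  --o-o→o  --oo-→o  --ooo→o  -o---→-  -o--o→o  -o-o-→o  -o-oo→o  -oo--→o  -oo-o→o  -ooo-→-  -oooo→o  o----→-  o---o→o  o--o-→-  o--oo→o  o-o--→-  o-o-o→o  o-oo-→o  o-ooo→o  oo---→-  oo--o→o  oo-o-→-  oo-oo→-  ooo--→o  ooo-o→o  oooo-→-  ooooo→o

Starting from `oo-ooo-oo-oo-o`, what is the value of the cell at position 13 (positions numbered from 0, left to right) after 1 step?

o

-o-o-o-oo-oo-o
position 13 holds o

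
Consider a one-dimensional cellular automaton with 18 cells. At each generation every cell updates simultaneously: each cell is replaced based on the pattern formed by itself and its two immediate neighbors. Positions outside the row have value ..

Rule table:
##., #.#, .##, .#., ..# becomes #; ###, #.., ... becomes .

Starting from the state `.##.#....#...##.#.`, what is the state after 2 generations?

#####...##..#####.
#...#..###.##...#.

#...#..###.##...#.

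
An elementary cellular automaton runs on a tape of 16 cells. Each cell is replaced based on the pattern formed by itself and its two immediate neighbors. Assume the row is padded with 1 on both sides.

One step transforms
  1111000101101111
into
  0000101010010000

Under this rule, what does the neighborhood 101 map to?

At position 8 the neighborhood is 101; the next row has 1 there.

1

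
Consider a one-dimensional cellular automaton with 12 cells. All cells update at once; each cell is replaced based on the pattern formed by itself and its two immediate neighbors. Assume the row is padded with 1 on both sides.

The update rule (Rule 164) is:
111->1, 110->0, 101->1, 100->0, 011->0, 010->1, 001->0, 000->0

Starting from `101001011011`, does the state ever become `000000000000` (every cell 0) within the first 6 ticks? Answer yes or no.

tick 1: 011001100101
tick 2: 100000000110
tick 3: 000000000001
tick 4: 000000000000
all cells are 0 at tick 4

yes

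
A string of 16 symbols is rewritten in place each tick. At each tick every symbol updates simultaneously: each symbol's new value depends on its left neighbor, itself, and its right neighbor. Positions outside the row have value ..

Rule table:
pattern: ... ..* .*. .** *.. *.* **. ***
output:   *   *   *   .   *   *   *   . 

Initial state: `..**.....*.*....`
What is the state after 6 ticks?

*..............*

**.*************
.**............*
*.**************
**.............*
.***************
*..............*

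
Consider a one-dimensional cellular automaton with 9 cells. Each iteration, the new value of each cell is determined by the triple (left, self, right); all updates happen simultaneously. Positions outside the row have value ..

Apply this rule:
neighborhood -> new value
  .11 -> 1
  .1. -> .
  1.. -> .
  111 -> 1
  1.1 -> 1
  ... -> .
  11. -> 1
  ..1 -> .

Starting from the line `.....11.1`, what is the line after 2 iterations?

.....111.

iteration 1: .....111.
iteration 2: .....111.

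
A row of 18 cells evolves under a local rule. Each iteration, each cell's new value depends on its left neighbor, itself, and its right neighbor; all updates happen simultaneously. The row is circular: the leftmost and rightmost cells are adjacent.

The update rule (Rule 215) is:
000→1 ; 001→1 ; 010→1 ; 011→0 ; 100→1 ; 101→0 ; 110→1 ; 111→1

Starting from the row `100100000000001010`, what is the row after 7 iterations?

101110111111111111

iteration 1: 111111111111111010
iteration 2: 011111111111111010
iteration 3: 101111111111111011
iteration 4: 100111111111111001
iteration 5: 111011111111111110
iteration 6: 011001111111111110
iteration 7: 101110111111111111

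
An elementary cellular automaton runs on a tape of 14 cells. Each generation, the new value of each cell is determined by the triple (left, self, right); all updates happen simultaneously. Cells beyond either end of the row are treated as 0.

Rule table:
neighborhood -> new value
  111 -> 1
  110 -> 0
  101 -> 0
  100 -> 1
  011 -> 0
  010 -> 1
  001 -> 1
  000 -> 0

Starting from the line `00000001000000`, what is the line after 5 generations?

00111011101110

00000011100000
00000101010000
00001101011000
00010001000100
00111011101110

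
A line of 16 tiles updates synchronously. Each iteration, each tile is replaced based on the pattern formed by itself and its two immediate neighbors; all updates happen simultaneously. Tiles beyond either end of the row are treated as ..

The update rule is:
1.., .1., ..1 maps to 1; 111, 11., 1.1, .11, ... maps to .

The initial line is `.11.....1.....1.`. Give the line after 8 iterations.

1..1...111...111
11111.1...1.1...
......11.11.11..
.....1........1.
....111......111
...1...1....1...
..111.111..111..
.1.......11...1.

.1.......11...1.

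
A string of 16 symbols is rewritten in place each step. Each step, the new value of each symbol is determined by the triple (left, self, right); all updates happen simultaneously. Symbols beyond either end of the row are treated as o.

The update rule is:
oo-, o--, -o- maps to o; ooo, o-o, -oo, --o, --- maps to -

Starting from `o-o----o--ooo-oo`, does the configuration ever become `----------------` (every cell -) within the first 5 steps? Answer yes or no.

no

o-oo---oo---o---
o--oo---oo--oo--
oo--oo---oo--oo-
-oo--oo---oo--o-
--oo--oo---oo-o-
step 5 is --oo--oo---oo-o-, still not uniform -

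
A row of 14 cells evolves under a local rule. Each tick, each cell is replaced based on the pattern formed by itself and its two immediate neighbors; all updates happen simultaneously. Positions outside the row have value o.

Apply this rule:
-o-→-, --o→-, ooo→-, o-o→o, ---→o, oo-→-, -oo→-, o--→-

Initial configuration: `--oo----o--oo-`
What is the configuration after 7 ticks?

o----oo-------

tick 1: -----oo------o
tick 2: -ooo----oooo--
tick 3: o----oo-------
tick 4: --oo----ooooo-
tick 5: -----oo------o  (repeats tick 1; period 4)
tick 7: o----oo-------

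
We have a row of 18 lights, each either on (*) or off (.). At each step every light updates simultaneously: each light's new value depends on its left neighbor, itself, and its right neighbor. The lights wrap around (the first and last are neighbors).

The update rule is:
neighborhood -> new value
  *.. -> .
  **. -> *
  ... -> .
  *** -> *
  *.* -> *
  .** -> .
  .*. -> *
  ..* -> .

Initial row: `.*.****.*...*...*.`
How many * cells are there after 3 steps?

7

step 1: .**.*****...*...*.
step 2: ..**.****...*...*.
step 3: ...**.***...*...*.
count of *: 7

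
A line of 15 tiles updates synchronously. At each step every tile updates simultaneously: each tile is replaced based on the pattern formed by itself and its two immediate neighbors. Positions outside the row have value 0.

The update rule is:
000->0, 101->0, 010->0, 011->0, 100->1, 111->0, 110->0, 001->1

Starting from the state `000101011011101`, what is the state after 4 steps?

010101000000000

001000000000000
010100000000000
100010000000000
010101000000000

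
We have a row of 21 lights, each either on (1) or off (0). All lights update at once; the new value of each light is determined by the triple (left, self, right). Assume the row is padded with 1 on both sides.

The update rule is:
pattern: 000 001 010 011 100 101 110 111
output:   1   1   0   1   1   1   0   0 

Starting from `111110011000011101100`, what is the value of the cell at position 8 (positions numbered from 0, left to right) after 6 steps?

0

000001110111110011011
111111001100001110110
000000111011111001101
111111100110000111011
000000011101111100110
111111110011000011101
position 8 holds 0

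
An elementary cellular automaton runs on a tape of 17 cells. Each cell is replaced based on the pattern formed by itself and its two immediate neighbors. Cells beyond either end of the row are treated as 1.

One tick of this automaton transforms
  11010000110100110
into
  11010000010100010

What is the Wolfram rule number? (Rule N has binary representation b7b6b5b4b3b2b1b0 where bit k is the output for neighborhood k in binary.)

position 0: 111 → 1  (bit 7 = 1)
position 1: 110 → 1  (bit 6 = 1)
position 2: 101 → 0  (bit 5 = 0)
position 4: 100 → 0  (bit 4 = 0)
position 8: 011 → 0  (bit 3 = 0)
position 3: 010 → 1  (bit 2 = 1)
position 7: 001 → 0  (bit 1 = 0)
position 5: 000 → 0  (bit 0 = 0)
bits b7..b0 = 11000100 = 196

196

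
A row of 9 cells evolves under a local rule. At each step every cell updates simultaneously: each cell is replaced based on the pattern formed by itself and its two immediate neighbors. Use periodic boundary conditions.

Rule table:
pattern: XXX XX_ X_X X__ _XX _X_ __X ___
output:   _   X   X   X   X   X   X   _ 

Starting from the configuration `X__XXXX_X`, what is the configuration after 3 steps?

step 1: XXXX__XXX
step 2: ___XXXX__
step 3: __XX__XX_

__XX__XX_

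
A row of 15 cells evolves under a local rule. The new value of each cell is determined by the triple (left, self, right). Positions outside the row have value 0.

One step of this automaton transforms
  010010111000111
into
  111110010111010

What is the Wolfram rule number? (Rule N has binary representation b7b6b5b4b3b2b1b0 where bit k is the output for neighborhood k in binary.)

position 7: 111 → 1  (bit 7 = 1)
position 8: 110 → 0  (bit 6 = 0)
position 5: 101 → 0  (bit 5 = 0)
position 2: 100 → 1  (bit 4 = 1)
position 6: 011 → 0  (bit 3 = 0)
position 1: 010 → 1  (bit 2 = 1)
position 0: 001 → 1  (bit 1 = 1)
position 10: 000 → 1  (bit 0 = 1)
bits b7..b0 = 10010111 = 151

151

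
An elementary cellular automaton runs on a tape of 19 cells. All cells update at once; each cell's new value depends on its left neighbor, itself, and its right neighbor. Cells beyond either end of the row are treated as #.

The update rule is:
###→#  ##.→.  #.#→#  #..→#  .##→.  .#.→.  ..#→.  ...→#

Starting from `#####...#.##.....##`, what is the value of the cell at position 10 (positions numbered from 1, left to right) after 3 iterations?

.

####.##..#..####..#
###.#..#..#..##.#..
##.#.#..#..#...#.#.
position 10 holds .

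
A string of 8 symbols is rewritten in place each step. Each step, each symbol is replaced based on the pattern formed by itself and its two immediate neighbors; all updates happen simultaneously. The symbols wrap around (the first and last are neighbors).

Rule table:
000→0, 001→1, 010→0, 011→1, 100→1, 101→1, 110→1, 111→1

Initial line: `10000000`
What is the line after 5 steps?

step 1: 01000001
step 2: 10100010
step 3: 01010101
step 4: 10101010
step 5: 01010101

01010101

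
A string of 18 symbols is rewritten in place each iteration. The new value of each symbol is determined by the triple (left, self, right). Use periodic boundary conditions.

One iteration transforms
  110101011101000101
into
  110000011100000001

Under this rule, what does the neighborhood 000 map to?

At position 13 the neighborhood is 000; the next row has 0 there.

0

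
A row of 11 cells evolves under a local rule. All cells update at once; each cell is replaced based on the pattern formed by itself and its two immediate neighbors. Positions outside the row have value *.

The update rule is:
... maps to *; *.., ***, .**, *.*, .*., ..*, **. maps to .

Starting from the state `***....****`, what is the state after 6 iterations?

.**....***.

....**.....
.**....***.
....**.....  (repeats iteration 1; period 2)
iteration 6: .**....***.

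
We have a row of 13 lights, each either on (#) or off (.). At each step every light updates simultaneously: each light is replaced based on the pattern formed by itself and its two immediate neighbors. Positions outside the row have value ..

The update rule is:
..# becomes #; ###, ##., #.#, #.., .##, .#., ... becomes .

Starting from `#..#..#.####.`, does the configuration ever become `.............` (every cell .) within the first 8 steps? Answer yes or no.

..#..#.......
.#..#........
#..#.........
..#..........
.#...........
#............
.............
all cells are . at step 7

yes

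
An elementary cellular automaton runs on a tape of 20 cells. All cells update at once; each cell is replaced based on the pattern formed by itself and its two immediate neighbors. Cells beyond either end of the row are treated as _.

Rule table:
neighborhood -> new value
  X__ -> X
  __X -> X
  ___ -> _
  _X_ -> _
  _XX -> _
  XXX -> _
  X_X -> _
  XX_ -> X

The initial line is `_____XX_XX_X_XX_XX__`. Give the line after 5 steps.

step 1: ____X_X__X____X__XX_
step 2: ___X___XX_X__X_XX_XX
step 3: __X_X_X_X__XX___X__X
step 4: _X_______XX_XX_X_XX_
step 5: X_X_____X_X__X____XX

X_X_____X_X__X____XX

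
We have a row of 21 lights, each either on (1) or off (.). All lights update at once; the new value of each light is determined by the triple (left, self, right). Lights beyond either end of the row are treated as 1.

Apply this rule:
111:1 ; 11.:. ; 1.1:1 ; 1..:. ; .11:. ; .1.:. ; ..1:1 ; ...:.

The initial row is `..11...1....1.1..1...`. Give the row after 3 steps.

step 1: .1....1....1.1..1...1
step 2: 1....1....1.1..1...1.
step 3: ....1....1.1..1...1.1

....1....1.1..1...1.1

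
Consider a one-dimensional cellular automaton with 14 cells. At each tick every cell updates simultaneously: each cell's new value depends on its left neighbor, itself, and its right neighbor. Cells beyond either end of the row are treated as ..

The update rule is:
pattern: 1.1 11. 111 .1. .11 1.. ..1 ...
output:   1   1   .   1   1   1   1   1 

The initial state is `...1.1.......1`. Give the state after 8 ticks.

tick 1: 11111111111111
tick 2: 1............1
tick 3: 11111111111111  (repeats tick 1; period 2)
tick 8: 1............1

1............1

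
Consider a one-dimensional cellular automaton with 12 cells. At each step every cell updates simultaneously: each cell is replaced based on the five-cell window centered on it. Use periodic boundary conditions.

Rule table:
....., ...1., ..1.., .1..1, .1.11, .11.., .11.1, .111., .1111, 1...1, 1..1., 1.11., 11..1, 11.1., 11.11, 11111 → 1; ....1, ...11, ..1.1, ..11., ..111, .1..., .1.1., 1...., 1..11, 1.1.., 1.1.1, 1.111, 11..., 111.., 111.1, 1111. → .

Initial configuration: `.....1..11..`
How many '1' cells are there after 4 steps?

step 1: 111.111..1..
step 2: .1.1.1.1111.
step 3: 1.....1.1..1
step 4: 1..1.1...1..
count of 1: 4

4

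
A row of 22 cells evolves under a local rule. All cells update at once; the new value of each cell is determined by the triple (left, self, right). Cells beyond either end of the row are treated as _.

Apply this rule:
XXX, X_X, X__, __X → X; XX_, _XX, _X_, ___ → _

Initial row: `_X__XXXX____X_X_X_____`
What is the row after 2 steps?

step 1: X_XX_XX_X__X_X_X_X____
step 2: _X__X__X_XX_X_X_X_X___

_X__X__X_XX_X_X_X_X___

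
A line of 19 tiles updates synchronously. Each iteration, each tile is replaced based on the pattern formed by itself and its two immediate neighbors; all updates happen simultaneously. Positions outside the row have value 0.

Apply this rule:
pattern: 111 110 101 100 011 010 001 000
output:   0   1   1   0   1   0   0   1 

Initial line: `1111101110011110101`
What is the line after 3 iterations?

iteration 1: 1000111010010011010
iteration 2: 0010101100000011100
iteration 3: 1001011101111010101

1001011101111010101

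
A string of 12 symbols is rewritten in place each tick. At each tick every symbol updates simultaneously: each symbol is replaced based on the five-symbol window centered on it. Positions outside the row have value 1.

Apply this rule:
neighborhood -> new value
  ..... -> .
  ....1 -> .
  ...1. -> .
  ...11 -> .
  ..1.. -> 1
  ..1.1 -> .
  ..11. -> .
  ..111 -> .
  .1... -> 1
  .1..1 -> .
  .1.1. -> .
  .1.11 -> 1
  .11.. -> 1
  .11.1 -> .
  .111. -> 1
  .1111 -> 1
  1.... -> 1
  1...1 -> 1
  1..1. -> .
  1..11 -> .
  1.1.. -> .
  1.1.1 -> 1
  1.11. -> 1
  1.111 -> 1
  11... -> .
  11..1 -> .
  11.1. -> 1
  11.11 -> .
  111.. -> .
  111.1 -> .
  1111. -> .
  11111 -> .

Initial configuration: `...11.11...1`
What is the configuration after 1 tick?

.1....11.1..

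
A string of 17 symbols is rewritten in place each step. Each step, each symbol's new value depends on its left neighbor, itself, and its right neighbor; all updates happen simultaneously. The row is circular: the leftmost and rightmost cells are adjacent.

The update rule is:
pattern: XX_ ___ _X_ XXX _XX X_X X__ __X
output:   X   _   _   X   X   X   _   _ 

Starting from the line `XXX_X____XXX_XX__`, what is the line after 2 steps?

XXXX_____XXXXXX__

XXXX_____XXXXXX__
XXXX_____XXXXXX__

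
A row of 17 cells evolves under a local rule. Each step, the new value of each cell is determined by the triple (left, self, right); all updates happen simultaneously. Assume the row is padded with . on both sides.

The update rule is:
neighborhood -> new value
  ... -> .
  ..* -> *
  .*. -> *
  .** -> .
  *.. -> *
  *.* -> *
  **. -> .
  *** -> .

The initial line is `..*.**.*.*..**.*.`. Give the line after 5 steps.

.***..******..***
*...**......**...
**.*..*....*..*..
..******..******.
.*......**......*

.*......**......*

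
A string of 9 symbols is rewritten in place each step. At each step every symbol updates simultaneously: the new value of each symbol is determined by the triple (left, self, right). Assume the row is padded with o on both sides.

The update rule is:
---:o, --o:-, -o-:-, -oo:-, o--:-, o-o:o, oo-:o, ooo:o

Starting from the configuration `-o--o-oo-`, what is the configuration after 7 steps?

o----o-oo
o-oo--o-o
oo-o---o-
ooo--o--o
ooo------
ooo-oooo-
oooo-oooo

oooo-oooo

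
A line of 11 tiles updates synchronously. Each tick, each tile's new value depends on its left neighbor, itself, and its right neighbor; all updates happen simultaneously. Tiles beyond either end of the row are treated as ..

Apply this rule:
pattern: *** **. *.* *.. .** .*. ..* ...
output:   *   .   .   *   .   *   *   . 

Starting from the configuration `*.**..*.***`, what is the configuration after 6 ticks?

*...***..*.
**.*.*.****
...*.*..**.
..**.***..*
.*....*.***
***..**..*.

***..**..*.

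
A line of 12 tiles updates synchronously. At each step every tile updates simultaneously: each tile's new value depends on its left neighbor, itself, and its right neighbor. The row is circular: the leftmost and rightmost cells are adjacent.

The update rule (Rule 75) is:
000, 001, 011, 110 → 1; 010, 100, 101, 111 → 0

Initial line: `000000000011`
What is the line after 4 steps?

111100000010

step 1: 011111111111
step 2: 010000000001
step 3: 000111111110
step 4: 111100000010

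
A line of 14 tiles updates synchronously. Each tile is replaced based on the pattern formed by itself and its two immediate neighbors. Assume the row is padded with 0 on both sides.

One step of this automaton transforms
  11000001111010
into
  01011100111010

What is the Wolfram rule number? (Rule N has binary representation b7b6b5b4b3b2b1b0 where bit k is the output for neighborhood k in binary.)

position 8: 111 → 1  (bit 7 = 1)
position 1: 110 → 1  (bit 6 = 1)
position 11: 101 → 0  (bit 5 = 0)
position 2: 100 → 0  (bit 4 = 0)
position 0: 011 → 0  (bit 3 = 0)
position 12: 010 → 1  (bit 2 = 1)
position 6: 001 → 0  (bit 1 = 0)
position 3: 000 → 1  (bit 0 = 1)
bits b7..b0 = 11000101 = 197

197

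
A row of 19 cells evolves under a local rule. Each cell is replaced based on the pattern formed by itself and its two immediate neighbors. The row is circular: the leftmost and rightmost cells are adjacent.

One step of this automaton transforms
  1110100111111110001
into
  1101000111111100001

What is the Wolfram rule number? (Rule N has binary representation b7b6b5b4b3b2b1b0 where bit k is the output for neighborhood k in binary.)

position 0: 111 → 1  (bit 7 = 1)
position 2: 110 → 0  (bit 6 = 0)
position 3: 101 → 1  (bit 5 = 1)
position 5: 100 → 0  (bit 4 = 0)
position 7: 011 → 1  (bit 3 = 1)
position 4: 010 → 0  (bit 2 = 0)
position 6: 001 → 0  (bit 1 = 0)
position 16: 000 → 0  (bit 0 = 0)
bits b7..b0 = 10101000 = 168

168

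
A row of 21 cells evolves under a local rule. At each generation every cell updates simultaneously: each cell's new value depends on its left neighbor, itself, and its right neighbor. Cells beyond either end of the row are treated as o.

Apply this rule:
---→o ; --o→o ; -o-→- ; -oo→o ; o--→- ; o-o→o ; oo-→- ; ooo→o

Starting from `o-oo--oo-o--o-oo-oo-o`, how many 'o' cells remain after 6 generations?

15

-oo--oo-o--o-oo-oo-oo
oo--oo-o--o-oo-oo-ooo
o--oo-o--o-oo-oo-oooo
--oo-o--o-oo-oo-ooooo
-oo-o--o-oo-oo-oooooo
oo-o--o-oo-oo-ooooooo
count of o: 15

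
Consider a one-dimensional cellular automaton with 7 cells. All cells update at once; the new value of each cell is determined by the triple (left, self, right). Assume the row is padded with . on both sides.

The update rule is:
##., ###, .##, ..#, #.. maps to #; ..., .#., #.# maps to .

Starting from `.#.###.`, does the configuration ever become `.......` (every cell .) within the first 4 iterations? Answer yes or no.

no

iteration 1: #..####
iteration 2: .######
iteration 3: #######
iteration 4: #######
iteration 4 is #######, still not uniform .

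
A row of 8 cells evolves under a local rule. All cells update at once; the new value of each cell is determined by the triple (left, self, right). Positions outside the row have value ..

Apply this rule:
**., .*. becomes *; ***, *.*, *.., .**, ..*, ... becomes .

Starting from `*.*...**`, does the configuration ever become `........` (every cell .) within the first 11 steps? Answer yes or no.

step 1: *.*....*
step 2: *.*....*  (fixed point — unchanged through step 11)
step 11 is *.*....*, still not uniform .

no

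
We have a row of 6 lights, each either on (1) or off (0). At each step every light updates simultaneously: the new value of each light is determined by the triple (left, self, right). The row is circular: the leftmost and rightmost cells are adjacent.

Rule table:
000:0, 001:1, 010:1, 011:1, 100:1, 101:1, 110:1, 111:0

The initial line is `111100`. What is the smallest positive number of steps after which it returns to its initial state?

100111
111100

2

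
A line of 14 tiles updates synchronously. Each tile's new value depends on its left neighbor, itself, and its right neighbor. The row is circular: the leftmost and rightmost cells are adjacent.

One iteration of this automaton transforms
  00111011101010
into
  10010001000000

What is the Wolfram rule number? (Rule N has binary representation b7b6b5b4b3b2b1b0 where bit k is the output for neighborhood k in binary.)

position 3: 111 → 1  (bit 7 = 1)
position 4: 110 → 0  (bit 6 = 0)
position 5: 101 → 0  (bit 5 = 0)
position 13: 100 → 0  (bit 4 = 0)
position 2: 011 → 0  (bit 3 = 0)
position 10: 010 → 0  (bit 2 = 0)
position 1: 001 → 0  (bit 1 = 0)
position 0: 000 → 1  (bit 0 = 1)
bits b7..b0 = 10000001 = 129

129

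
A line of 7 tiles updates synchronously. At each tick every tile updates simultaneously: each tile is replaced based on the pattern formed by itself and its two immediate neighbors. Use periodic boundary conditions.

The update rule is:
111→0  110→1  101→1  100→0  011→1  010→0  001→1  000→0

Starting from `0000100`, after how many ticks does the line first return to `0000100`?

0001000
0010000
0100000
1000000
0000001
0000010
0000100

7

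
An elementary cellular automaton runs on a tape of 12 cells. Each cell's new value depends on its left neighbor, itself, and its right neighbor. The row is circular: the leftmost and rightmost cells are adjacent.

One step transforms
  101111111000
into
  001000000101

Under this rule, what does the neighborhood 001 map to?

At position 11 the neighborhood is 001; the next row has 1 there.

1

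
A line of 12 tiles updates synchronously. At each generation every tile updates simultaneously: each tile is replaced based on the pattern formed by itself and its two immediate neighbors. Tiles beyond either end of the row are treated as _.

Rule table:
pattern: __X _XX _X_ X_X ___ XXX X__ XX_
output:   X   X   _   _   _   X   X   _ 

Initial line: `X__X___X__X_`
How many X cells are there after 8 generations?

_XX_X_X_XX_X
XX______X___
X_X____X_X__
___X__X___X_
__X_XX_X_X_X
_X__X_______
X_XX_X______
__X___X_____
count of X: 2

2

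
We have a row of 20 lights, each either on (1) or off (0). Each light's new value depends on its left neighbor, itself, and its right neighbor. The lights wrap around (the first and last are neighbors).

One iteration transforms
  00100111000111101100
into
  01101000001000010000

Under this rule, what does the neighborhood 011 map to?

At position 5 the neighborhood is 011; the next row has 0 there.

0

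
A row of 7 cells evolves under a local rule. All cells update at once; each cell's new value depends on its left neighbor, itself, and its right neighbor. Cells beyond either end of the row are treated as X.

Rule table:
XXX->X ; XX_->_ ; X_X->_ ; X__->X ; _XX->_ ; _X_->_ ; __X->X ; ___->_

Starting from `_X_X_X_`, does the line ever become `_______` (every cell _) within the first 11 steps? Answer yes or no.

yes

step 1: _______
all cells are _ at step 1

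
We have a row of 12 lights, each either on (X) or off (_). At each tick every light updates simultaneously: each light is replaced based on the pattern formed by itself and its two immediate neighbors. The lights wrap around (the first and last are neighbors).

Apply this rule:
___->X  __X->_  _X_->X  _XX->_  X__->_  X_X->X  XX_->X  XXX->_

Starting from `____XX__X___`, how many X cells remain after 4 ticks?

7

tick 1: XXX__X__X_XX
tick 2: __X__X__XX__
tick 3: X_X__X___X_X
tick 4: XXX__X_X_XX_
count of X: 7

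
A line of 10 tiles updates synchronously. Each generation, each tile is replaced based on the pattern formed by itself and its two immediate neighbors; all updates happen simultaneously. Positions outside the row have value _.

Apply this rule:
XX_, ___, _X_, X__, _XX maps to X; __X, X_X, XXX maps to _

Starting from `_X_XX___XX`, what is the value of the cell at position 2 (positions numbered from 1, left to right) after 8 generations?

generation 1: _X_XXXX_XX
generation 2: _X_X__X_XX
generation 3: _X_XX_X_XX
generation 4: _X_XX_X_XX  (fixed point — unchanged through generation 8)
position 2 holds X

X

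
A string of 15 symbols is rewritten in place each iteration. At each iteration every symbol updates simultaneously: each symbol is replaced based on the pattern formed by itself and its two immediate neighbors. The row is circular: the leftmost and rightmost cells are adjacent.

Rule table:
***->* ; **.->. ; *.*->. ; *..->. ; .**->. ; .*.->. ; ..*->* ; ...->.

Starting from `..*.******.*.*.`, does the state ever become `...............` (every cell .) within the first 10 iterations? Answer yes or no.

.*...****......
*...*.**.......
...*..........*
..*..........*.
.*..........*..
*..........*...
..........*...*
.........*...*.
........*...*..
.......*...*...
iteration 10 is .......*...*..., still not uniform .

no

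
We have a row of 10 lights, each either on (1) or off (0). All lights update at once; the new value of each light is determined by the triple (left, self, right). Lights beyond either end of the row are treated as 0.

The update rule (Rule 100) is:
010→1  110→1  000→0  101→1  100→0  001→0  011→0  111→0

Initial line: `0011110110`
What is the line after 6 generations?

0000011010
0000001110
0000000010
0000000010  (fixed point — unchanged through generation 6)

0000000010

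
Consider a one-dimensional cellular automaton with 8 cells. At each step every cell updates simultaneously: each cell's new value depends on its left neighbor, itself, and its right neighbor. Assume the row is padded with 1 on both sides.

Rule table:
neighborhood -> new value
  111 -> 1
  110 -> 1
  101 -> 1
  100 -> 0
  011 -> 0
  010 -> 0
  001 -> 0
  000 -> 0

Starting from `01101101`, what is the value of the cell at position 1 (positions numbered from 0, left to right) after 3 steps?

10110110
11011011
11101101
position 1 holds 1

1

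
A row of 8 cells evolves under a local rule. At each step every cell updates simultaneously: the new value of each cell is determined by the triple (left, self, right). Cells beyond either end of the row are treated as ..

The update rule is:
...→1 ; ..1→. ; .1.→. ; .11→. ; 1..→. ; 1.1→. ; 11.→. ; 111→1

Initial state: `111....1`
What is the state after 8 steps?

1.......

.1..11..
.......1
111111..
.1111..1
..11....
1....111
..11..1.
1.......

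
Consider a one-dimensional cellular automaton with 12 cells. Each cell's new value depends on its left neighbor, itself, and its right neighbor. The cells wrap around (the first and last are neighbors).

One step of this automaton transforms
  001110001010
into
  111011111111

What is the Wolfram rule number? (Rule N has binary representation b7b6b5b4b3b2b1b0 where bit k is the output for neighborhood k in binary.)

position 3: 111 → 0  (bit 7 = 0)
position 4: 110 → 1  (bit 6 = 1)
position 9: 101 → 1  (bit 5 = 1)
position 5: 100 → 1  (bit 4 = 1)
position 2: 011 → 1  (bit 3 = 1)
position 8: 010 → 1  (bit 2 = 1)
position 1: 001 → 1  (bit 1 = 1)
position 0: 000 → 1  (bit 0 = 1)
bits b7..b0 = 01111111 = 127

127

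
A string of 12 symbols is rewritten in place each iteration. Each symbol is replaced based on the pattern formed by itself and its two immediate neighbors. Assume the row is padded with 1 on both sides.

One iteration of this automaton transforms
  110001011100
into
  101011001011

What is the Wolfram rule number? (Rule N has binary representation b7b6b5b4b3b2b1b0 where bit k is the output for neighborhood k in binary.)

150

position 0: 111 → 1  (bit 7 = 1)
position 1: 110 → 0  (bit 6 = 0)
position 6: 101 → 0  (bit 5 = 0)
position 2: 100 → 1  (bit 4 = 1)
position 7: 011 → 0  (bit 3 = 0)
position 5: 010 → 1  (bit 2 = 1)
position 4: 001 → 1  (bit 1 = 1)
position 3: 000 → 0  (bit 0 = 0)
bits b7..b0 = 10010110 = 150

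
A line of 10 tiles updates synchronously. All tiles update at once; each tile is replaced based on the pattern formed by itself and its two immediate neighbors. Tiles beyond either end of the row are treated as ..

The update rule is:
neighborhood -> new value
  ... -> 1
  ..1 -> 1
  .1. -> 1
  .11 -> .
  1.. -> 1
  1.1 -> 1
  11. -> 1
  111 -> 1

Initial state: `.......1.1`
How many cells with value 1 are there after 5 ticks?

8

1111111111
.111111111
1.11111111
11.1111111
.11.111111
count of 1: 8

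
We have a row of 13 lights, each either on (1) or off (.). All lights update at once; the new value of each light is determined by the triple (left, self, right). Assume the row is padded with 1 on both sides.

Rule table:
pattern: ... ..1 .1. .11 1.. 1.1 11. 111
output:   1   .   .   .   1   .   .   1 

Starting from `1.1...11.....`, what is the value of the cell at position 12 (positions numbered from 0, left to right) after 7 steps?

.

...11...1111.
11...11..11..
1.11...1...1.
....11..11...
111...1...11.
11.11..11....
1....1...111.
position 12 holds .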